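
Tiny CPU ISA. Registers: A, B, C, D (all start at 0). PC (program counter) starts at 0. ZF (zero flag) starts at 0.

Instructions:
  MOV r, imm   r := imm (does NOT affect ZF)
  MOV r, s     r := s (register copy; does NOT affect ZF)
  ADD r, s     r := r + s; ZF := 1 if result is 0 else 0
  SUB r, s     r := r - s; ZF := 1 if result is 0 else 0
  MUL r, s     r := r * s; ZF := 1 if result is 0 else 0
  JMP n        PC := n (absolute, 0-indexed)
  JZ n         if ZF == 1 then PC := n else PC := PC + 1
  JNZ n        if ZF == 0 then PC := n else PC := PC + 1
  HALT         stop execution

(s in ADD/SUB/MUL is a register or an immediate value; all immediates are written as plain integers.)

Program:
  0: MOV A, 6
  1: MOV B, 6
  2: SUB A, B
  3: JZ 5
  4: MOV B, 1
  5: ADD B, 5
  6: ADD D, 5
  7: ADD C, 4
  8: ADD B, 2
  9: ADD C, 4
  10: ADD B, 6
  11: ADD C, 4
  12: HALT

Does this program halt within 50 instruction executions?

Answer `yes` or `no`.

Step 1: PC=0 exec 'MOV A, 6'. After: A=6 B=0 C=0 D=0 ZF=0 PC=1
Step 2: PC=1 exec 'MOV B, 6'. After: A=6 B=6 C=0 D=0 ZF=0 PC=2
Step 3: PC=2 exec 'SUB A, B'. After: A=0 B=6 C=0 D=0 ZF=1 PC=3
Step 4: PC=3 exec 'JZ 5'. After: A=0 B=6 C=0 D=0 ZF=1 PC=5
Step 5: PC=5 exec 'ADD B, 5'. After: A=0 B=11 C=0 D=0 ZF=0 PC=6
Step 6: PC=6 exec 'ADD D, 5'. After: A=0 B=11 C=0 D=5 ZF=0 PC=7
Step 7: PC=7 exec 'ADD C, 4'. After: A=0 B=11 C=4 D=5 ZF=0 PC=8
Step 8: PC=8 exec 'ADD B, 2'. After: A=0 B=13 C=4 D=5 ZF=0 PC=9
Step 9: PC=9 exec 'ADD C, 4'. After: A=0 B=13 C=8 D=5 ZF=0 PC=10
Step 10: PC=10 exec 'ADD B, 6'. After: A=0 B=19 C=8 D=5 ZF=0 PC=11
Step 11: PC=11 exec 'ADD C, 4'. After: A=0 B=19 C=12 D=5 ZF=0 PC=12
Step 12: PC=12 exec 'HALT'. After: A=0 B=19 C=12 D=5 ZF=0 PC=12 HALTED

Answer: yes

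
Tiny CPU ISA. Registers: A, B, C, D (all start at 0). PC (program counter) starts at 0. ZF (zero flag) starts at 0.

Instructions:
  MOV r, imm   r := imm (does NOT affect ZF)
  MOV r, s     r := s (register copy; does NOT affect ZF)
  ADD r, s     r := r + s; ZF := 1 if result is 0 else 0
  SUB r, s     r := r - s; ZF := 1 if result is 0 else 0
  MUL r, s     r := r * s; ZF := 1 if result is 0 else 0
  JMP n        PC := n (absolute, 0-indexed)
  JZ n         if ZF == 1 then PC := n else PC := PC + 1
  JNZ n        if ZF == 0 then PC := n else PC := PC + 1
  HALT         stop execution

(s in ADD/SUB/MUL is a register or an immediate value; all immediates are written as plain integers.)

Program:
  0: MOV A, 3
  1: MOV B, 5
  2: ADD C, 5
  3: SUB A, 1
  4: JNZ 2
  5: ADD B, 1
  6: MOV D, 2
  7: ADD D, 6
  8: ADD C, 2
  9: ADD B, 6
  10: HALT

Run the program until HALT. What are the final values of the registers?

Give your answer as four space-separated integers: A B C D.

Answer: 0 12 17 8

Derivation:
Step 1: PC=0 exec 'MOV A, 3'. After: A=3 B=0 C=0 D=0 ZF=0 PC=1
Step 2: PC=1 exec 'MOV B, 5'. After: A=3 B=5 C=0 D=0 ZF=0 PC=2
Step 3: PC=2 exec 'ADD C, 5'. After: A=3 B=5 C=5 D=0 ZF=0 PC=3
Step 4: PC=3 exec 'SUB A, 1'. After: A=2 B=5 C=5 D=0 ZF=0 PC=4
Step 5: PC=4 exec 'JNZ 2'. After: A=2 B=5 C=5 D=0 ZF=0 PC=2
Step 6: PC=2 exec 'ADD C, 5'. After: A=2 B=5 C=10 D=0 ZF=0 PC=3
Step 7: PC=3 exec 'SUB A, 1'. After: A=1 B=5 C=10 D=0 ZF=0 PC=4
Step 8: PC=4 exec 'JNZ 2'. After: A=1 B=5 C=10 D=0 ZF=0 PC=2
Step 9: PC=2 exec 'ADD C, 5'. After: A=1 B=5 C=15 D=0 ZF=0 PC=3
Step 10: PC=3 exec 'SUB A, 1'. After: A=0 B=5 C=15 D=0 ZF=1 PC=4
Step 11: PC=4 exec 'JNZ 2'. After: A=0 B=5 C=15 D=0 ZF=1 PC=5
Step 12: PC=5 exec 'ADD B, 1'. After: A=0 B=6 C=15 D=0 ZF=0 PC=6
Step 13: PC=6 exec 'MOV D, 2'. After: A=0 B=6 C=15 D=2 ZF=0 PC=7
Step 14: PC=7 exec 'ADD D, 6'. After: A=0 B=6 C=15 D=8 ZF=0 PC=8
Step 15: PC=8 exec 'ADD C, 2'. After: A=0 B=6 C=17 D=8 ZF=0 PC=9
Step 16: PC=9 exec 'ADD B, 6'. After: A=0 B=12 C=17 D=8 ZF=0 PC=10
Step 17: PC=10 exec 'HALT'. After: A=0 B=12 C=17 D=8 ZF=0 PC=10 HALTED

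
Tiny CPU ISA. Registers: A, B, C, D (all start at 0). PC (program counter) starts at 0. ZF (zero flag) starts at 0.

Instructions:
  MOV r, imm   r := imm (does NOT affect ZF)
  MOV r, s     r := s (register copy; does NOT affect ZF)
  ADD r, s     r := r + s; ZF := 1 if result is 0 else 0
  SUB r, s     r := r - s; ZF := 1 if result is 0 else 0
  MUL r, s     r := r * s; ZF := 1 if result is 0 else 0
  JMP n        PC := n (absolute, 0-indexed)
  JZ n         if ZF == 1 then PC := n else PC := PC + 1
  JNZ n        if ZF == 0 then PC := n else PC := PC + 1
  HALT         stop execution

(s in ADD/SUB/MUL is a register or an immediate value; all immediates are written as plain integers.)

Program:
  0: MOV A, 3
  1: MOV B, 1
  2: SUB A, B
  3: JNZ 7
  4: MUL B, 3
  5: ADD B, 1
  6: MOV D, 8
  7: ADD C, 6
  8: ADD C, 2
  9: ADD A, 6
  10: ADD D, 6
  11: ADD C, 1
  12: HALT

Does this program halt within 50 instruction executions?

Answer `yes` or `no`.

Step 1: PC=0 exec 'MOV A, 3'. After: A=3 B=0 C=0 D=0 ZF=0 PC=1
Step 2: PC=1 exec 'MOV B, 1'. After: A=3 B=1 C=0 D=0 ZF=0 PC=2
Step 3: PC=2 exec 'SUB A, B'. After: A=2 B=1 C=0 D=0 ZF=0 PC=3
Step 4: PC=3 exec 'JNZ 7'. After: A=2 B=1 C=0 D=0 ZF=0 PC=7
Step 5: PC=7 exec 'ADD C, 6'. After: A=2 B=1 C=6 D=0 ZF=0 PC=8
Step 6: PC=8 exec 'ADD C, 2'. After: A=2 B=1 C=8 D=0 ZF=0 PC=9
Step 7: PC=9 exec 'ADD A, 6'. After: A=8 B=1 C=8 D=0 ZF=0 PC=10
Step 8: PC=10 exec 'ADD D, 6'. After: A=8 B=1 C=8 D=6 ZF=0 PC=11
Step 9: PC=11 exec 'ADD C, 1'. After: A=8 B=1 C=9 D=6 ZF=0 PC=12
Step 10: PC=12 exec 'HALT'. After: A=8 B=1 C=9 D=6 ZF=0 PC=12 HALTED

Answer: yes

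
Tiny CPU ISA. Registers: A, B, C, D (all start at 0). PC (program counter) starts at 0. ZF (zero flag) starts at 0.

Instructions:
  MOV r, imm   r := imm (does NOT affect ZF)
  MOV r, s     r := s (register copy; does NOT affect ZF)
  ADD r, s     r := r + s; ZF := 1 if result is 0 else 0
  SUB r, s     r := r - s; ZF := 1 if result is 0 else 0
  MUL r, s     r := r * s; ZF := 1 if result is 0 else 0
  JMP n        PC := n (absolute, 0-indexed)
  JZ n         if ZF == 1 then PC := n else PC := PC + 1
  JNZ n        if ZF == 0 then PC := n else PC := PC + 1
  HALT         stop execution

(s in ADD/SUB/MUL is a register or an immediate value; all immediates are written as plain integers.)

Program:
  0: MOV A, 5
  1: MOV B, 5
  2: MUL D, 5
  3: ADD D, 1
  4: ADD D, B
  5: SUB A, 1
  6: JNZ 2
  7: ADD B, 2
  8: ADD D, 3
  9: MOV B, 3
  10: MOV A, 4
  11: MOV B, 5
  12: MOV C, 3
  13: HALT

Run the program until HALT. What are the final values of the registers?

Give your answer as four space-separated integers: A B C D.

Answer: 4 5 3 4689

Derivation:
Step 1: PC=0 exec 'MOV A, 5'. After: A=5 B=0 C=0 D=0 ZF=0 PC=1
Step 2: PC=1 exec 'MOV B, 5'. After: A=5 B=5 C=0 D=0 ZF=0 PC=2
Step 3: PC=2 exec 'MUL D, 5'. After: A=5 B=5 C=0 D=0 ZF=1 PC=3
Step 4: PC=3 exec 'ADD D, 1'. After: A=5 B=5 C=0 D=1 ZF=0 PC=4
Step 5: PC=4 exec 'ADD D, B'. After: A=5 B=5 C=0 D=6 ZF=0 PC=5
Step 6: PC=5 exec 'SUB A, 1'. After: A=4 B=5 C=0 D=6 ZF=0 PC=6
Step 7: PC=6 exec 'JNZ 2'. After: A=4 B=5 C=0 D=6 ZF=0 PC=2
Step 8: PC=2 exec 'MUL D, 5'. After: A=4 B=5 C=0 D=30 ZF=0 PC=3
Step 9: PC=3 exec 'ADD D, 1'. After: A=4 B=5 C=0 D=31 ZF=0 PC=4
Step 10: PC=4 exec 'ADD D, B'. After: A=4 B=5 C=0 D=36 ZF=0 PC=5
Step 11: PC=5 exec 'SUB A, 1'. After: A=3 B=5 C=0 D=36 ZF=0 PC=6
Step 12: PC=6 exec 'JNZ 2'. After: A=3 B=5 C=0 D=36 ZF=0 PC=2
Step 13: PC=2 exec 'MUL D, 5'. After: A=3 B=5 C=0 D=180 ZF=0 PC=3
Step 14: PC=3 exec 'ADD D, 1'. After: A=3 B=5 C=0 D=181 ZF=0 PC=4
Step 15: PC=4 exec 'ADD D, B'. After: A=3 B=5 C=0 D=186 ZF=0 PC=5
Step 16: PC=5 exec 'SUB A, 1'. After: A=2 B=5 C=0 D=186 ZF=0 PC=6
Step 17: PC=6 exec 'JNZ 2'. After: A=2 B=5 C=0 D=186 ZF=0 PC=2
Step 18: PC=2 exec 'MUL D, 5'. After: A=2 B=5 C=0 D=930 ZF=0 PC=3
Step 19: PC=3 exec 'ADD D, 1'. After: A=2 B=5 C=0 D=931 ZF=0 PC=4
Step 20: PC=4 exec 'ADD D, B'. After: A=2 B=5 C=0 D=936 ZF=0 PC=5
Step 21: PC=5 exec 'SUB A, 1'. After: A=1 B=5 C=0 D=936 ZF=0 PC=6
Step 22: PC=6 exec 'JNZ 2'. After: A=1 B=5 C=0 D=936 ZF=0 PC=2
Step 23: PC=2 exec 'MUL D, 5'. After: A=1 B=5 C=0 D=4680 ZF=0 PC=3
Step 24: PC=3 exec 'ADD D, 1'. After: A=1 B=5 C=0 D=4681 ZF=0 PC=4
Step 25: PC=4 exec 'ADD D, B'. After: A=1 B=5 C=0 D=4686 ZF=0 PC=5
Step 26: PC=5 exec 'SUB A, 1'. After: A=0 B=5 C=0 D=4686 ZF=1 PC=6
Step 27: PC=6 exec 'JNZ 2'. After: A=0 B=5 C=0 D=4686 ZF=1 PC=7
Step 28: PC=7 exec 'ADD B, 2'. After: A=0 B=7 C=0 D=4686 ZF=0 PC=8
Step 29: PC=8 exec 'ADD D, 3'. After: A=0 B=7 C=0 D=4689 ZF=0 PC=9
Step 30: PC=9 exec 'MOV B, 3'. After: A=0 B=3 C=0 D=4689 ZF=0 PC=10
Step 31: PC=10 exec 'MOV A, 4'. After: A=4 B=3 C=0 D=4689 ZF=0 PC=11
Step 32: PC=11 exec 'MOV B, 5'. After: A=4 B=5 C=0 D=4689 ZF=0 PC=12
Step 33: PC=12 exec 'MOV C, 3'. After: A=4 B=5 C=3 D=4689 ZF=0 PC=13
Step 34: PC=13 exec 'HALT'. After: A=4 B=5 C=3 D=4689 ZF=0 PC=13 HALTED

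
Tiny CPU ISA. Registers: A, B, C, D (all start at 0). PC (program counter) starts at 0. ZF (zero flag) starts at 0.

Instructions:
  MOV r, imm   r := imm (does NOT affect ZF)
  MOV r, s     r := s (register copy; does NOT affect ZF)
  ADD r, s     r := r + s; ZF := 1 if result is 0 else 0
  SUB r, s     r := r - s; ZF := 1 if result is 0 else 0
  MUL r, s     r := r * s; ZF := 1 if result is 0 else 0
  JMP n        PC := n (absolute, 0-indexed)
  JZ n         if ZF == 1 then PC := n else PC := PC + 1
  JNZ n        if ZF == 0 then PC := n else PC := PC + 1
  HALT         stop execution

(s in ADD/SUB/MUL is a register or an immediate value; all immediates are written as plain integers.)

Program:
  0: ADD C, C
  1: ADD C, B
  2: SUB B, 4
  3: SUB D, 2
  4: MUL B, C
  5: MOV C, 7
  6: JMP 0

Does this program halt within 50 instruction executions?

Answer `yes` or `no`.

Answer: no

Derivation:
Step 1: PC=0 exec 'ADD C, C'. After: A=0 B=0 C=0 D=0 ZF=1 PC=1
Step 2: PC=1 exec 'ADD C, B'. After: A=0 B=0 C=0 D=0 ZF=1 PC=2
Step 3: PC=2 exec 'SUB B, 4'. After: A=0 B=-4 C=0 D=0 ZF=0 PC=3
Step 4: PC=3 exec 'SUB D, 2'. After: A=0 B=-4 C=0 D=-2 ZF=0 PC=4
Step 5: PC=4 exec 'MUL B, C'. After: A=0 B=0 C=0 D=-2 ZF=1 PC=5
Step 6: PC=5 exec 'MOV C, 7'. After: A=0 B=0 C=7 D=-2 ZF=1 PC=6
Step 7: PC=6 exec 'JMP 0'. After: A=0 B=0 C=7 D=-2 ZF=1 PC=0
Step 8: PC=0 exec 'ADD C, C'. After: A=0 B=0 C=14 D=-2 ZF=0 PC=1
Step 9: PC=1 exec 'ADD C, B'. After: A=0 B=0 C=14 D=-2 ZF=0 PC=2
Step 10: PC=2 exec 'SUB B, 4'. After: A=0 B=-4 C=14 D=-2 ZF=0 PC=3
Step 11: PC=3 exec 'SUB D, 2'. After: A=0 B=-4 C=14 D=-4 ZF=0 PC=4
Step 12: PC=4 exec 'MUL B, C'. After: A=0 B=-56 C=14 D=-4 ZF=0 PC=5
Step 13: PC=5 exec 'MOV C, 7'. After: A=0 B=-56 C=7 D=-4 ZF=0 PC=6
Step 14: PC=6 exec 'JMP 0'. After: A=0 B=-56 C=7 D=-4 ZF=0 PC=0
Step 15: PC=0 exec 'ADD C, C'. After: A=0 B=-56 C=14 D=-4 ZF=0 PC=1
After 50 steps: not halted. PC revisits the same instructions with no path to HALT; will never halt.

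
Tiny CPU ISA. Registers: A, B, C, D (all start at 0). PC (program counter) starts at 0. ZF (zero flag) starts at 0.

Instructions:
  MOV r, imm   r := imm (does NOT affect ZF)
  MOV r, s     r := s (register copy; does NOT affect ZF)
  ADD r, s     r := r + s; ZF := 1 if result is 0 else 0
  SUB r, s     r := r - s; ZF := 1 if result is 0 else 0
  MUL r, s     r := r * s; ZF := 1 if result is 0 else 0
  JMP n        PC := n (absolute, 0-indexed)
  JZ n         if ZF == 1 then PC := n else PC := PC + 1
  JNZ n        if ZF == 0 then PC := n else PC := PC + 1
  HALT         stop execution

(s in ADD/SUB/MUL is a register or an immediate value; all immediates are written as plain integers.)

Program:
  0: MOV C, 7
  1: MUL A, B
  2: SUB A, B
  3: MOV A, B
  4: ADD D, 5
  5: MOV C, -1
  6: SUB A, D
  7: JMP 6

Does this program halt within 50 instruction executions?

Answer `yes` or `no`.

Answer: no

Derivation:
Step 1: PC=0 exec 'MOV C, 7'. After: A=0 B=0 C=7 D=0 ZF=0 PC=1
Step 2: PC=1 exec 'MUL A, B'. After: A=0 B=0 C=7 D=0 ZF=1 PC=2
Step 3: PC=2 exec 'SUB A, B'. After: A=0 B=0 C=7 D=0 ZF=1 PC=3
Step 4: PC=3 exec 'MOV A, B'. After: A=0 B=0 C=7 D=0 ZF=1 PC=4
Step 5: PC=4 exec 'ADD D, 5'. After: A=0 B=0 C=7 D=5 ZF=0 PC=5
Step 6: PC=5 exec 'MOV C, -1'. After: A=0 B=0 C=-1 D=5 ZF=0 PC=6
Step 7: PC=6 exec 'SUB A, D'. After: A=-5 B=0 C=-1 D=5 ZF=0 PC=7
Step 8: PC=7 exec 'JMP 6'. After: A=-5 B=0 C=-1 D=5 ZF=0 PC=6
Step 9: PC=6 exec 'SUB A, D'. After: A=-10 B=0 C=-1 D=5 ZF=0 PC=7
Step 10: PC=7 exec 'JMP 6'. After: A=-10 B=0 C=-1 D=5 ZF=0 PC=6
Step 11: PC=6 exec 'SUB A, D'. After: A=-15 B=0 C=-1 D=5 ZF=0 PC=7
Step 12: PC=7 exec 'JMP 6'. After: A=-15 B=0 C=-1 D=5 ZF=0 PC=6
Step 13: PC=6 exec 'SUB A, D'. After: A=-20 B=0 C=-1 D=5 ZF=0 PC=7
Step 14: PC=7 exec 'JMP 6'. After: A=-20 B=0 C=-1 D=5 ZF=0 PC=6
Step 15: PC=6 exec 'SUB A, D'. After: A=-25 B=0 C=-1 D=5 ZF=0 PC=7
After 50 steps: not halted. PC revisits the same instructions with no path to HALT; will never halt.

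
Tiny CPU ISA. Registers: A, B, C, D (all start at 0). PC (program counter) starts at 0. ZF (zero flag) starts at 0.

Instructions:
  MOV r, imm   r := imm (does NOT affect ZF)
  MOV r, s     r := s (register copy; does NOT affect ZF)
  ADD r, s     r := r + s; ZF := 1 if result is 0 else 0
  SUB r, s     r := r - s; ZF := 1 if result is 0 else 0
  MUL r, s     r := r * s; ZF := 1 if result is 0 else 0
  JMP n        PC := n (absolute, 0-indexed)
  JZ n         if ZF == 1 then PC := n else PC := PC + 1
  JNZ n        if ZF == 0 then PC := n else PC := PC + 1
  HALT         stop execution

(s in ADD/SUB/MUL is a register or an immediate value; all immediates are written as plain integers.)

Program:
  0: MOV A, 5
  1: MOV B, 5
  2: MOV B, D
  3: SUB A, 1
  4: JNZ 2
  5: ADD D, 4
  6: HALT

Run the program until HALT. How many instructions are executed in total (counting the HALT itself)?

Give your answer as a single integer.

Answer: 19

Derivation:
Step 1: PC=0 exec 'MOV A, 5'. After: A=5 B=0 C=0 D=0 ZF=0 PC=1
Step 2: PC=1 exec 'MOV B, 5'. After: A=5 B=5 C=0 D=0 ZF=0 PC=2
Step 3: PC=2 exec 'MOV B, D'. After: A=5 B=0 C=0 D=0 ZF=0 PC=3
Step 4: PC=3 exec 'SUB A, 1'. After: A=4 B=0 C=0 D=0 ZF=0 PC=4
Step 5: PC=4 exec 'JNZ 2'. After: A=4 B=0 C=0 D=0 ZF=0 PC=2
Step 6: PC=2 exec 'MOV B, D'. After: A=4 B=0 C=0 D=0 ZF=0 PC=3
Step 7: PC=3 exec 'SUB A, 1'. After: A=3 B=0 C=0 D=0 ZF=0 PC=4
Step 8: PC=4 exec 'JNZ 2'. After: A=3 B=0 C=0 D=0 ZF=0 PC=2
Step 9: PC=2 exec 'MOV B, D'. After: A=3 B=0 C=0 D=0 ZF=0 PC=3
Step 10: PC=3 exec 'SUB A, 1'. After: A=2 B=0 C=0 D=0 ZF=0 PC=4
Step 11: PC=4 exec 'JNZ 2'. After: A=2 B=0 C=0 D=0 ZF=0 PC=2
Step 12: PC=2 exec 'MOV B, D'. After: A=2 B=0 C=0 D=0 ZF=0 PC=3
Step 13: PC=3 exec 'SUB A, 1'. After: A=1 B=0 C=0 D=0 ZF=0 PC=4
Step 14: PC=4 exec 'JNZ 2'. After: A=1 B=0 C=0 D=0 ZF=0 PC=2
Step 15: PC=2 exec 'MOV B, D'. After: A=1 B=0 C=0 D=0 ZF=0 PC=3
Step 16: PC=3 exec 'SUB A, 1'. After: A=0 B=0 C=0 D=0 ZF=1 PC=4
Step 17: PC=4 exec 'JNZ 2'. After: A=0 B=0 C=0 D=0 ZF=1 PC=5
Step 18: PC=5 exec 'ADD D, 4'. After: A=0 B=0 C=0 D=4 ZF=0 PC=6
Step 19: PC=6 exec 'HALT'. After: A=0 B=0 C=0 D=4 ZF=0 PC=6 HALTED
Total instructions executed: 19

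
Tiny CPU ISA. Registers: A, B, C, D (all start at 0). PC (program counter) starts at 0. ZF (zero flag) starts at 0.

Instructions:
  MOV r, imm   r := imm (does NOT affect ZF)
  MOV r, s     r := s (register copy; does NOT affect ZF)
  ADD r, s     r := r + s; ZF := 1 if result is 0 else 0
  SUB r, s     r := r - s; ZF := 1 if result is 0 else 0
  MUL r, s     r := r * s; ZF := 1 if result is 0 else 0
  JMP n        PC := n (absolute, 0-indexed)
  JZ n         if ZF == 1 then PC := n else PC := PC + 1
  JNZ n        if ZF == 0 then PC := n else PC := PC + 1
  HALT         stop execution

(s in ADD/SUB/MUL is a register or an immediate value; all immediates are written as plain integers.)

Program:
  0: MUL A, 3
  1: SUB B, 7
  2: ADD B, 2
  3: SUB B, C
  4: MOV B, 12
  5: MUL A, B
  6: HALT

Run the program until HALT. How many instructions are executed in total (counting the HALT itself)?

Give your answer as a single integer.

Answer: 7

Derivation:
Step 1: PC=0 exec 'MUL A, 3'. After: A=0 B=0 C=0 D=0 ZF=1 PC=1
Step 2: PC=1 exec 'SUB B, 7'. After: A=0 B=-7 C=0 D=0 ZF=0 PC=2
Step 3: PC=2 exec 'ADD B, 2'. After: A=0 B=-5 C=0 D=0 ZF=0 PC=3
Step 4: PC=3 exec 'SUB B, C'. After: A=0 B=-5 C=0 D=0 ZF=0 PC=4
Step 5: PC=4 exec 'MOV B, 12'. After: A=0 B=12 C=0 D=0 ZF=0 PC=5
Step 6: PC=5 exec 'MUL A, B'. After: A=0 B=12 C=0 D=0 ZF=1 PC=6
Step 7: PC=6 exec 'HALT'. After: A=0 B=12 C=0 D=0 ZF=1 PC=6 HALTED
Total instructions executed: 7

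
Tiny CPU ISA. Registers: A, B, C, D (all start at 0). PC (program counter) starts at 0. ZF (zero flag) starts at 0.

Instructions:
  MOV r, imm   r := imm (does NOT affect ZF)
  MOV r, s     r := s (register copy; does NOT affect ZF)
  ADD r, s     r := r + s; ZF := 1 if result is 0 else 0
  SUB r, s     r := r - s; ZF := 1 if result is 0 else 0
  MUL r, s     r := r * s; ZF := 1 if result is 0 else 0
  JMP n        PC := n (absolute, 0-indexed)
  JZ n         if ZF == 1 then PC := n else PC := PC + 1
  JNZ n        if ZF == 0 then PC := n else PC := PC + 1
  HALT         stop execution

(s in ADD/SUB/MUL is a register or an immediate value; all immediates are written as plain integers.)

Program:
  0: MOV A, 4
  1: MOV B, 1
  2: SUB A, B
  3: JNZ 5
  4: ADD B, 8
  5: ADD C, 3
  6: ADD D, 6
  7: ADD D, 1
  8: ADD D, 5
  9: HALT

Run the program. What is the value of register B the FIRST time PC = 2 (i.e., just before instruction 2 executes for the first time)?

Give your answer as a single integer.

Step 1: PC=0 exec 'MOV A, 4'. After: A=4 B=0 C=0 D=0 ZF=0 PC=1
Step 2: PC=1 exec 'MOV B, 1'. After: A=4 B=1 C=0 D=0 ZF=0 PC=2
First time PC=2: B=1

1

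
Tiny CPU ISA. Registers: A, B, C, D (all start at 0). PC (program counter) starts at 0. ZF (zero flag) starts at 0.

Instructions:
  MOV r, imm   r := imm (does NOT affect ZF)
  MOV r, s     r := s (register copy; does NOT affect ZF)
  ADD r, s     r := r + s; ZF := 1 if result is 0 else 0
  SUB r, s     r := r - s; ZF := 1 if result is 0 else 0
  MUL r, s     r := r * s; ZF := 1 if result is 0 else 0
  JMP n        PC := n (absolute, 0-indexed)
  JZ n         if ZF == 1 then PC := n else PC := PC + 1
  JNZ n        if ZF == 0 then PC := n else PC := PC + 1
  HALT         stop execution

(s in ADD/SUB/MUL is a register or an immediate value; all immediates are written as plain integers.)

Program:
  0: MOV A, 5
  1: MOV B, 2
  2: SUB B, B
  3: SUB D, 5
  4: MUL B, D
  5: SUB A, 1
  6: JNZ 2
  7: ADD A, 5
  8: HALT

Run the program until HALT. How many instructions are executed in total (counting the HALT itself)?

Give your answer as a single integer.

Answer: 29

Derivation:
Step 1: PC=0 exec 'MOV A, 5'. After: A=5 B=0 C=0 D=0 ZF=0 PC=1
Step 2: PC=1 exec 'MOV B, 2'. After: A=5 B=2 C=0 D=0 ZF=0 PC=2
Step 3: PC=2 exec 'SUB B, B'. After: A=5 B=0 C=0 D=0 ZF=1 PC=3
Step 4: PC=3 exec 'SUB D, 5'. After: A=5 B=0 C=0 D=-5 ZF=0 PC=4
Step 5: PC=4 exec 'MUL B, D'. After: A=5 B=0 C=0 D=-5 ZF=1 PC=5
Step 6: PC=5 exec 'SUB A, 1'. After: A=4 B=0 C=0 D=-5 ZF=0 PC=6
Step 7: PC=6 exec 'JNZ 2'. After: A=4 B=0 C=0 D=-5 ZF=0 PC=2
Step 8: PC=2 exec 'SUB B, B'. After: A=4 B=0 C=0 D=-5 ZF=1 PC=3
Step 9: PC=3 exec 'SUB D, 5'. After: A=4 B=0 C=0 D=-10 ZF=0 PC=4
Step 10: PC=4 exec 'MUL B, D'. After: A=4 B=0 C=0 D=-10 ZF=1 PC=5
Step 11: PC=5 exec 'SUB A, 1'. After: A=3 B=0 C=0 D=-10 ZF=0 PC=6
Step 12: PC=6 exec 'JNZ 2'. After: A=3 B=0 C=0 D=-10 ZF=0 PC=2
Step 13: PC=2 exec 'SUB B, B'. After: A=3 B=0 C=0 D=-10 ZF=1 PC=3
Step 14: PC=3 exec 'SUB D, 5'. After: A=3 B=0 C=0 D=-15 ZF=0 PC=4
Step 15: PC=4 exec 'MUL B, D'. After: A=3 B=0 C=0 D=-15 ZF=1 PC=5
Step 16: PC=5 exec 'SUB A, 1'. After: A=2 B=0 C=0 D=-15 ZF=0 PC=6
Step 17: PC=6 exec 'JNZ 2'. After: A=2 B=0 C=0 D=-15 ZF=0 PC=2
Step 18: PC=2 exec 'SUB B, B'. After: A=2 B=0 C=0 D=-15 ZF=1 PC=3
Step 19: PC=3 exec 'SUB D, 5'. After: A=2 B=0 C=0 D=-20 ZF=0 PC=4
Step 20: PC=4 exec 'MUL B, D'. After: A=2 B=0 C=0 D=-20 ZF=1 PC=5
Step 21: PC=5 exec 'SUB A, 1'. After: A=1 B=0 C=0 D=-20 ZF=0 PC=6
Step 22: PC=6 exec 'JNZ 2'. After: A=1 B=0 C=0 D=-20 ZF=0 PC=2
Step 23: PC=2 exec 'SUB B, B'. After: A=1 B=0 C=0 D=-20 ZF=1 PC=3
Step 24: PC=3 exec 'SUB D, 5'. After: A=1 B=0 C=0 D=-25 ZF=0 PC=4
Step 25: PC=4 exec 'MUL B, D'. After: A=1 B=0 C=0 D=-25 ZF=1 PC=5
Step 26: PC=5 exec 'SUB A, 1'. After: A=0 B=0 C=0 D=-25 ZF=1 PC=6
Step 27: PC=6 exec 'JNZ 2'. After: A=0 B=0 C=0 D=-25 ZF=1 PC=7
Step 28: PC=7 exec 'ADD A, 5'. After: A=5 B=0 C=0 D=-25 ZF=0 PC=8
Step 29: PC=8 exec 'HALT'. After: A=5 B=0 C=0 D=-25 ZF=0 PC=8 HALTED
Total instructions executed: 29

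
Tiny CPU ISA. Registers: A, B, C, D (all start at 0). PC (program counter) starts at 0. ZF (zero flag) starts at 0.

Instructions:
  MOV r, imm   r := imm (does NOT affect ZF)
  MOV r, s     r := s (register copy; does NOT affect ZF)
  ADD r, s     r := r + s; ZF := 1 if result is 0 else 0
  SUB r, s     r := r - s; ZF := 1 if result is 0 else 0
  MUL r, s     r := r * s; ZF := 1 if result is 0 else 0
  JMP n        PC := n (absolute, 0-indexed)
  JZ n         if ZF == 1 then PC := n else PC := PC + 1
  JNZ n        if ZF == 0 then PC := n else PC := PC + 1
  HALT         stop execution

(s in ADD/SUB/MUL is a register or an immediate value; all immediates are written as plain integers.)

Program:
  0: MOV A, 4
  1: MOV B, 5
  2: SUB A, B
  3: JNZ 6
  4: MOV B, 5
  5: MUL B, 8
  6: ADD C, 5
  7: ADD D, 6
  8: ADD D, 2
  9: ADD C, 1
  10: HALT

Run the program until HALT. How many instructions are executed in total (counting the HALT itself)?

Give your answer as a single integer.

Answer: 9

Derivation:
Step 1: PC=0 exec 'MOV A, 4'. After: A=4 B=0 C=0 D=0 ZF=0 PC=1
Step 2: PC=1 exec 'MOV B, 5'. After: A=4 B=5 C=0 D=0 ZF=0 PC=2
Step 3: PC=2 exec 'SUB A, B'. After: A=-1 B=5 C=0 D=0 ZF=0 PC=3
Step 4: PC=3 exec 'JNZ 6'. After: A=-1 B=5 C=0 D=0 ZF=0 PC=6
Step 5: PC=6 exec 'ADD C, 5'. After: A=-1 B=5 C=5 D=0 ZF=0 PC=7
Step 6: PC=7 exec 'ADD D, 6'. After: A=-1 B=5 C=5 D=6 ZF=0 PC=8
Step 7: PC=8 exec 'ADD D, 2'. After: A=-1 B=5 C=5 D=8 ZF=0 PC=9
Step 8: PC=9 exec 'ADD C, 1'. After: A=-1 B=5 C=6 D=8 ZF=0 PC=10
Step 9: PC=10 exec 'HALT'. After: A=-1 B=5 C=6 D=8 ZF=0 PC=10 HALTED
Total instructions executed: 9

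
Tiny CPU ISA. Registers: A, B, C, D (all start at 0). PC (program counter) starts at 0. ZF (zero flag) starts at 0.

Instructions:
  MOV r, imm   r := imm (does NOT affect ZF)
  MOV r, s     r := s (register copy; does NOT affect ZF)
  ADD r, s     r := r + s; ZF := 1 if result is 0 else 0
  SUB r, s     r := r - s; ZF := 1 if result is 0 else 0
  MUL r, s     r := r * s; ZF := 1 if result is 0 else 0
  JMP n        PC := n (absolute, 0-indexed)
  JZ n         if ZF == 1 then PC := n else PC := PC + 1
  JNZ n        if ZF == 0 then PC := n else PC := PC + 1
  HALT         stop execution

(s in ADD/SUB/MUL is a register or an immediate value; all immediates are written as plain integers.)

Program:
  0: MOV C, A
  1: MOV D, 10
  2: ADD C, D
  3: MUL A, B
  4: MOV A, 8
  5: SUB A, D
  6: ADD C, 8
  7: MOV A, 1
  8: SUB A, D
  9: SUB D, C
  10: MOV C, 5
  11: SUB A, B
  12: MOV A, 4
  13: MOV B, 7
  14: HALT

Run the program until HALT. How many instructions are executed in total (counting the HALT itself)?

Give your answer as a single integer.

Step 1: PC=0 exec 'MOV C, A'. After: A=0 B=0 C=0 D=0 ZF=0 PC=1
Step 2: PC=1 exec 'MOV D, 10'. After: A=0 B=0 C=0 D=10 ZF=0 PC=2
Step 3: PC=2 exec 'ADD C, D'. After: A=0 B=0 C=10 D=10 ZF=0 PC=3
Step 4: PC=3 exec 'MUL A, B'. After: A=0 B=0 C=10 D=10 ZF=1 PC=4
Step 5: PC=4 exec 'MOV A, 8'. After: A=8 B=0 C=10 D=10 ZF=1 PC=5
Step 6: PC=5 exec 'SUB A, D'. After: A=-2 B=0 C=10 D=10 ZF=0 PC=6
Step 7: PC=6 exec 'ADD C, 8'. After: A=-2 B=0 C=18 D=10 ZF=0 PC=7
Step 8: PC=7 exec 'MOV A, 1'. After: A=1 B=0 C=18 D=10 ZF=0 PC=8
Step 9: PC=8 exec 'SUB A, D'. After: A=-9 B=0 C=18 D=10 ZF=0 PC=9
Step 10: PC=9 exec 'SUB D, C'. After: A=-9 B=0 C=18 D=-8 ZF=0 PC=10
Step 11: PC=10 exec 'MOV C, 5'. After: A=-9 B=0 C=5 D=-8 ZF=0 PC=11
Step 12: PC=11 exec 'SUB A, B'. After: A=-9 B=0 C=5 D=-8 ZF=0 PC=12
Step 13: PC=12 exec 'MOV A, 4'. After: A=4 B=0 C=5 D=-8 ZF=0 PC=13
Step 14: PC=13 exec 'MOV B, 7'. After: A=4 B=7 C=5 D=-8 ZF=0 PC=14
Step 15: PC=14 exec 'HALT'. After: A=4 B=7 C=5 D=-8 ZF=0 PC=14 HALTED
Total instructions executed: 15

Answer: 15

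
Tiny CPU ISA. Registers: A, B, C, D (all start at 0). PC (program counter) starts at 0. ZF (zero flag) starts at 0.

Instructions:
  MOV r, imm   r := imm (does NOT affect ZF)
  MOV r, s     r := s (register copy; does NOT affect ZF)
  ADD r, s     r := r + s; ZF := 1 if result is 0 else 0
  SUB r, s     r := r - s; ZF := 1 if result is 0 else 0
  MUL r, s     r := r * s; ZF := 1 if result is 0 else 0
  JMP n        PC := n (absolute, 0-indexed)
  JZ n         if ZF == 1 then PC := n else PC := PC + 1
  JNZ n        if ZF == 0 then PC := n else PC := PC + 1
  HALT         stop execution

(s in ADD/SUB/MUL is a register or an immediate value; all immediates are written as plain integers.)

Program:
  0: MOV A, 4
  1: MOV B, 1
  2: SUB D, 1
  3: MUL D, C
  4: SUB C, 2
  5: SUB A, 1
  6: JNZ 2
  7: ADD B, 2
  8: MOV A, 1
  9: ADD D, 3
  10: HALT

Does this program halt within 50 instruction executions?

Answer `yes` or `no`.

Step 1: PC=0 exec 'MOV A, 4'. After: A=4 B=0 C=0 D=0 ZF=0 PC=1
Step 2: PC=1 exec 'MOV B, 1'. After: A=4 B=1 C=0 D=0 ZF=0 PC=2
Step 3: PC=2 exec 'SUB D, 1'. After: A=4 B=1 C=0 D=-1 ZF=0 PC=3
Step 4: PC=3 exec 'MUL D, C'. After: A=4 B=1 C=0 D=0 ZF=1 PC=4
Step 5: PC=4 exec 'SUB C, 2'. After: A=4 B=1 C=-2 D=0 ZF=0 PC=5
Step 6: PC=5 exec 'SUB A, 1'. After: A=3 B=1 C=-2 D=0 ZF=0 PC=6
Step 7: PC=6 exec 'JNZ 2'. After: A=3 B=1 C=-2 D=0 ZF=0 PC=2
Step 8: PC=2 exec 'SUB D, 1'. After: A=3 B=1 C=-2 D=-1 ZF=0 PC=3
Step 9: PC=3 exec 'MUL D, C'. After: A=3 B=1 C=-2 D=2 ZF=0 PC=4
Step 10: PC=4 exec 'SUB C, 2'. After: A=3 B=1 C=-4 D=2 ZF=0 PC=5
Step 11: PC=5 exec 'SUB A, 1'. After: A=2 B=1 C=-4 D=2 ZF=0 PC=6
Step 12: PC=6 exec 'JNZ 2'. After: A=2 B=1 C=-4 D=2 ZF=0 PC=2
Step 13: PC=2 exec 'SUB D, 1'. After: A=2 B=1 C=-4 D=1 ZF=0 PC=3
Step 14: PC=3 exec 'MUL D, C'. After: A=2 B=1 C=-4 D=-4 ZF=0 PC=4
Step 15: PC=4 exec 'SUB C, 2'. After: A=2 B=1 C=-6 D=-4 ZF=0 PC=5
Step 16: PC=5 exec 'SUB A, 1'. After: A=1 B=1 C=-6 D=-4 ZF=0 PC=6
Step 17: PC=6 exec 'JNZ 2'. After: A=1 B=1 C=-6 D=-4 ZF=0 PC=2
Step 18: PC=2 exec 'SUB D, 1'. After: A=1 B=1 C=-6 D=-5 ZF=0 PC=3
Step 19: PC=3 exec 'MUL D, C'. After: A=1 B=1 C=-6 D=30 ZF=0 PC=4
Step 20: PC=4 exec 'SUB C, 2'. After: A=1 B=1 C=-8 D=30 ZF=0 PC=5
Step 21: PC=5 exec 'SUB A, 1'. After: A=0 B=1 C=-8 D=30 ZF=1 PC=6
Step 22: PC=6 exec 'JNZ 2'. After: A=0 B=1 C=-8 D=30 ZF=1 PC=7
Step 23: PC=7 exec 'ADD B, 2'. After: A=0 B=3 C=-8 D=30 ZF=0 PC=8
Step 24: PC=8 exec 'MOV A, 1'. After: A=1 B=3 C=-8 D=30 ZF=0 PC=9
Step 25: PC=9 exec 'ADD D, 3'. After: A=1 B=3 C=-8 D=33 ZF=0 PC=10
Step 26: PC=10 exec 'HALT'. After: A=1 B=3 C=-8 D=33 ZF=0 PC=10 HALTED

Answer: yes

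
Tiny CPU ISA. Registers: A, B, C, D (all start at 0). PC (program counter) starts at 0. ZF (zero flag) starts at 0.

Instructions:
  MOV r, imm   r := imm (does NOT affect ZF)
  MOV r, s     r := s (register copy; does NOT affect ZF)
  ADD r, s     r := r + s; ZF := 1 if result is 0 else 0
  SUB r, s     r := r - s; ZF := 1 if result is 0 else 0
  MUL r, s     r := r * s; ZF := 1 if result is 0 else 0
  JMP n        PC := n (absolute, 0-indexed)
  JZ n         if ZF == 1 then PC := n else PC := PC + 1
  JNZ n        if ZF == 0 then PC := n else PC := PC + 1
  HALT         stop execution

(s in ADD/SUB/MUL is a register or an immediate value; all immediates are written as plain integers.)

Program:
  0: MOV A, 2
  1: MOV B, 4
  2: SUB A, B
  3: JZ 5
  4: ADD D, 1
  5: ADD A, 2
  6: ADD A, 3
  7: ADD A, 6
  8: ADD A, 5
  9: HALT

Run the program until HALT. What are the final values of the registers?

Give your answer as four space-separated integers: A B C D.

Step 1: PC=0 exec 'MOV A, 2'. After: A=2 B=0 C=0 D=0 ZF=0 PC=1
Step 2: PC=1 exec 'MOV B, 4'. After: A=2 B=4 C=0 D=0 ZF=0 PC=2
Step 3: PC=2 exec 'SUB A, B'. After: A=-2 B=4 C=0 D=0 ZF=0 PC=3
Step 4: PC=3 exec 'JZ 5'. After: A=-2 B=4 C=0 D=0 ZF=0 PC=4
Step 5: PC=4 exec 'ADD D, 1'. After: A=-2 B=4 C=0 D=1 ZF=0 PC=5
Step 6: PC=5 exec 'ADD A, 2'. After: A=0 B=4 C=0 D=1 ZF=1 PC=6
Step 7: PC=6 exec 'ADD A, 3'. After: A=3 B=4 C=0 D=1 ZF=0 PC=7
Step 8: PC=7 exec 'ADD A, 6'. After: A=9 B=4 C=0 D=1 ZF=0 PC=8
Step 9: PC=8 exec 'ADD A, 5'. After: A=14 B=4 C=0 D=1 ZF=0 PC=9
Step 10: PC=9 exec 'HALT'. After: A=14 B=4 C=0 D=1 ZF=0 PC=9 HALTED

Answer: 14 4 0 1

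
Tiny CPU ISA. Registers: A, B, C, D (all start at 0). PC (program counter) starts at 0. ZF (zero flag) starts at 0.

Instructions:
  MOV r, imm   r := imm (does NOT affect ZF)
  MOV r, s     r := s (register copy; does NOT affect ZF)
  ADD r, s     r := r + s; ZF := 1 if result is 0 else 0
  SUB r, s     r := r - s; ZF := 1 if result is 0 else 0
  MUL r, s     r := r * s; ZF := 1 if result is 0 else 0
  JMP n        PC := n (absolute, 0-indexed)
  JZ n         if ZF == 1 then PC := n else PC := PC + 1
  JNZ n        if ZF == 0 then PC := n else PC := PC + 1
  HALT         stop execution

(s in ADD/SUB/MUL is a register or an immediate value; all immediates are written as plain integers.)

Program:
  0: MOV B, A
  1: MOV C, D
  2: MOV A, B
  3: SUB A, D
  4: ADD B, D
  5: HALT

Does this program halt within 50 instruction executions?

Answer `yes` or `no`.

Step 1: PC=0 exec 'MOV B, A'. After: A=0 B=0 C=0 D=0 ZF=0 PC=1
Step 2: PC=1 exec 'MOV C, D'. After: A=0 B=0 C=0 D=0 ZF=0 PC=2
Step 3: PC=2 exec 'MOV A, B'. After: A=0 B=0 C=0 D=0 ZF=0 PC=3
Step 4: PC=3 exec 'SUB A, D'. After: A=0 B=0 C=0 D=0 ZF=1 PC=4
Step 5: PC=4 exec 'ADD B, D'. After: A=0 B=0 C=0 D=0 ZF=1 PC=5
Step 6: PC=5 exec 'HALT'. After: A=0 B=0 C=0 D=0 ZF=1 PC=5 HALTED

Answer: yes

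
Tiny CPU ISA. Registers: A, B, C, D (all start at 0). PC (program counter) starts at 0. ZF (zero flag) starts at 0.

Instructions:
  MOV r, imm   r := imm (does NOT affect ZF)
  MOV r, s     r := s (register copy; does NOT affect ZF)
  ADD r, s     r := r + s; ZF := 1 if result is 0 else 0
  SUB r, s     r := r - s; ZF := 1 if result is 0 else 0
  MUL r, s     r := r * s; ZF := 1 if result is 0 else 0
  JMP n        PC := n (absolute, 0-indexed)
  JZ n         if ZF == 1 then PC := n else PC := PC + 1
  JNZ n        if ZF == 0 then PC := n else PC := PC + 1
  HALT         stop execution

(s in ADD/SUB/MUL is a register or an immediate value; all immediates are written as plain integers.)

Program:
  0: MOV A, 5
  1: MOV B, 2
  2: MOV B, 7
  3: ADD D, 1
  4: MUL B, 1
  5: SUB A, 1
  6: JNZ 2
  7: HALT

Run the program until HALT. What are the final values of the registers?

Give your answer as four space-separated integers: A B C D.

Answer: 0 7 0 5

Derivation:
Step 1: PC=0 exec 'MOV A, 5'. After: A=5 B=0 C=0 D=0 ZF=0 PC=1
Step 2: PC=1 exec 'MOV B, 2'. After: A=5 B=2 C=0 D=0 ZF=0 PC=2
Step 3: PC=2 exec 'MOV B, 7'. After: A=5 B=7 C=0 D=0 ZF=0 PC=3
Step 4: PC=3 exec 'ADD D, 1'. After: A=5 B=7 C=0 D=1 ZF=0 PC=4
Step 5: PC=4 exec 'MUL B, 1'. After: A=5 B=7 C=0 D=1 ZF=0 PC=5
Step 6: PC=5 exec 'SUB A, 1'. After: A=4 B=7 C=0 D=1 ZF=0 PC=6
Step 7: PC=6 exec 'JNZ 2'. After: A=4 B=7 C=0 D=1 ZF=0 PC=2
Step 8: PC=2 exec 'MOV B, 7'. After: A=4 B=7 C=0 D=1 ZF=0 PC=3
Step 9: PC=3 exec 'ADD D, 1'. After: A=4 B=7 C=0 D=2 ZF=0 PC=4
Step 10: PC=4 exec 'MUL B, 1'. After: A=4 B=7 C=0 D=2 ZF=0 PC=5
Step 11: PC=5 exec 'SUB A, 1'. After: A=3 B=7 C=0 D=2 ZF=0 PC=6
Step 12: PC=6 exec 'JNZ 2'. After: A=3 B=7 C=0 D=2 ZF=0 PC=2
Step 13: PC=2 exec 'MOV B, 7'. After: A=3 B=7 C=0 D=2 ZF=0 PC=3
Step 14: PC=3 exec 'ADD D, 1'. After: A=3 B=7 C=0 D=3 ZF=0 PC=4
Step 15: PC=4 exec 'MUL B, 1'. After: A=3 B=7 C=0 D=3 ZF=0 PC=5
Step 16: PC=5 exec 'SUB A, 1'. After: A=2 B=7 C=0 D=3 ZF=0 PC=6
Step 17: PC=6 exec 'JNZ 2'. After: A=2 B=7 C=0 D=3 ZF=0 PC=2
Step 18: PC=2 exec 'MOV B, 7'. After: A=2 B=7 C=0 D=3 ZF=0 PC=3
Step 19: PC=3 exec 'ADD D, 1'. After: A=2 B=7 C=0 D=4 ZF=0 PC=4
Step 20: PC=4 exec 'MUL B, 1'. After: A=2 B=7 C=0 D=4 ZF=0 PC=5
Step 21: PC=5 exec 'SUB A, 1'. After: A=1 B=7 C=0 D=4 ZF=0 PC=6
Step 22: PC=6 exec 'JNZ 2'. After: A=1 B=7 C=0 D=4 ZF=0 PC=2
Step 23: PC=2 exec 'MOV B, 7'. After: A=1 B=7 C=0 D=4 ZF=0 PC=3
Step 24: PC=3 exec 'ADD D, 1'. After: A=1 B=7 C=0 D=5 ZF=0 PC=4
Step 25: PC=4 exec 'MUL B, 1'. After: A=1 B=7 C=0 D=5 ZF=0 PC=5
Step 26: PC=5 exec 'SUB A, 1'. After: A=0 B=7 C=0 D=5 ZF=1 PC=6
Step 27: PC=6 exec 'JNZ 2'. After: A=0 B=7 C=0 D=5 ZF=1 PC=7
Step 28: PC=7 exec 'HALT'. After: A=0 B=7 C=0 D=5 ZF=1 PC=7 HALTED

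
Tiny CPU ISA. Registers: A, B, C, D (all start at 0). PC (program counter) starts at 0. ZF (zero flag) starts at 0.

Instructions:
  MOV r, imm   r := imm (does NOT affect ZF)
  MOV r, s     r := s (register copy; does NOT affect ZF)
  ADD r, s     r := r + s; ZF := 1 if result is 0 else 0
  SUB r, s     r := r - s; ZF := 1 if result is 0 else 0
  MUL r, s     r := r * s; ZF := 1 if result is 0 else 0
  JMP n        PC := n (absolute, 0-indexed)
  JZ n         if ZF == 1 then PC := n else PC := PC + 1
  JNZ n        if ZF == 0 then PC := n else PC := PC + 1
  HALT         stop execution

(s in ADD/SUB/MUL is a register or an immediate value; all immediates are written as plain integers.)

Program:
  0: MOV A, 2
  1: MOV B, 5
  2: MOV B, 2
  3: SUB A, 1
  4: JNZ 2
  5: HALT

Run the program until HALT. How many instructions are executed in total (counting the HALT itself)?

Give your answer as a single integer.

Step 1: PC=0 exec 'MOV A, 2'. After: A=2 B=0 C=0 D=0 ZF=0 PC=1
Step 2: PC=1 exec 'MOV B, 5'. After: A=2 B=5 C=0 D=0 ZF=0 PC=2
Step 3: PC=2 exec 'MOV B, 2'. After: A=2 B=2 C=0 D=0 ZF=0 PC=3
Step 4: PC=3 exec 'SUB A, 1'. After: A=1 B=2 C=0 D=0 ZF=0 PC=4
Step 5: PC=4 exec 'JNZ 2'. After: A=1 B=2 C=0 D=0 ZF=0 PC=2
Step 6: PC=2 exec 'MOV B, 2'. After: A=1 B=2 C=0 D=0 ZF=0 PC=3
Step 7: PC=3 exec 'SUB A, 1'. After: A=0 B=2 C=0 D=0 ZF=1 PC=4
Step 8: PC=4 exec 'JNZ 2'. After: A=0 B=2 C=0 D=0 ZF=1 PC=5
Step 9: PC=5 exec 'HALT'. After: A=0 B=2 C=0 D=0 ZF=1 PC=5 HALTED
Total instructions executed: 9

Answer: 9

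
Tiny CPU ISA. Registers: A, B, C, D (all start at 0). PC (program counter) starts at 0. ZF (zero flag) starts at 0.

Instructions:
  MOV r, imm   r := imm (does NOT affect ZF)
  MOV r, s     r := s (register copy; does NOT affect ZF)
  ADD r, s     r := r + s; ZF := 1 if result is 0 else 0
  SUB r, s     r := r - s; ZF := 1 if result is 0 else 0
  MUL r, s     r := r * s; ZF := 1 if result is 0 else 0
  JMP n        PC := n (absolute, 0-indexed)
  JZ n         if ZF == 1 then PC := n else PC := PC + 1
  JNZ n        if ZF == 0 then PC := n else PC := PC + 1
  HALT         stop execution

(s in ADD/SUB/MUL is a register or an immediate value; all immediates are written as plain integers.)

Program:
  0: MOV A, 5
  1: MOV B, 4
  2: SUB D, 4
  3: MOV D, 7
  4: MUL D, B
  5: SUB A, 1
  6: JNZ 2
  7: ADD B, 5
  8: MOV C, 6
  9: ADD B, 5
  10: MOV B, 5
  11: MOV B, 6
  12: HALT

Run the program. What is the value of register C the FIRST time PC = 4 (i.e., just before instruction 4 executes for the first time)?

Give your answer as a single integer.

Step 1: PC=0 exec 'MOV A, 5'. After: A=5 B=0 C=0 D=0 ZF=0 PC=1
Step 2: PC=1 exec 'MOV B, 4'. After: A=5 B=4 C=0 D=0 ZF=0 PC=2
Step 3: PC=2 exec 'SUB D, 4'. After: A=5 B=4 C=0 D=-4 ZF=0 PC=3
Step 4: PC=3 exec 'MOV D, 7'. After: A=5 B=4 C=0 D=7 ZF=0 PC=4
First time PC=4: C=0

0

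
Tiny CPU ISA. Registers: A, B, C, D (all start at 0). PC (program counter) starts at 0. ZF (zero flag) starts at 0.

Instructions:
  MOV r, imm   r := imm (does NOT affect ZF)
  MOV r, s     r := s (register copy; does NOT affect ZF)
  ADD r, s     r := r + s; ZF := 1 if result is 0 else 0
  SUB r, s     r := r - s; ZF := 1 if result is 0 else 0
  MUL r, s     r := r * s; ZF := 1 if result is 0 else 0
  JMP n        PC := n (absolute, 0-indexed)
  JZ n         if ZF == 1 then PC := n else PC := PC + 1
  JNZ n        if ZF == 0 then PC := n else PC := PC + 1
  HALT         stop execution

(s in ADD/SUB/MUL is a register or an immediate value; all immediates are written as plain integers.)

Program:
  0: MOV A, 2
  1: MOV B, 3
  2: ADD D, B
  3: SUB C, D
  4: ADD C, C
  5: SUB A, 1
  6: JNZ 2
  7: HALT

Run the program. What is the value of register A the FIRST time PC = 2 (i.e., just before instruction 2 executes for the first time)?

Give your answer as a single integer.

Step 1: PC=0 exec 'MOV A, 2'. After: A=2 B=0 C=0 D=0 ZF=0 PC=1
Step 2: PC=1 exec 'MOV B, 3'. After: A=2 B=3 C=0 D=0 ZF=0 PC=2
First time PC=2: A=2

2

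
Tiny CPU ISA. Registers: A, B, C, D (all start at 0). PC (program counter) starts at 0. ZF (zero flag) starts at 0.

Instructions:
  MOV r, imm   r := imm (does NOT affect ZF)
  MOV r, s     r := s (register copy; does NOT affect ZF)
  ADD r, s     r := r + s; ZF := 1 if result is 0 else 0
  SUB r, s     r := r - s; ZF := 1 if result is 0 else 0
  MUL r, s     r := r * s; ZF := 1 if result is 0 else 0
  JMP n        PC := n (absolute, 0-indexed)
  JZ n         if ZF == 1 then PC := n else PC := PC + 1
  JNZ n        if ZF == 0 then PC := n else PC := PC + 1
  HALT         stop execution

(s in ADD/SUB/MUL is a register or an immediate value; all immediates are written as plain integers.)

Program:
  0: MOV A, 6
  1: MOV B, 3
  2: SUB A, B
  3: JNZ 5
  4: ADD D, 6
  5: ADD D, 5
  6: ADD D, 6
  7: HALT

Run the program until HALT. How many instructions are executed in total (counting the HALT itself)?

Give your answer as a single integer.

Answer: 7

Derivation:
Step 1: PC=0 exec 'MOV A, 6'. After: A=6 B=0 C=0 D=0 ZF=0 PC=1
Step 2: PC=1 exec 'MOV B, 3'. After: A=6 B=3 C=0 D=0 ZF=0 PC=2
Step 3: PC=2 exec 'SUB A, B'. After: A=3 B=3 C=0 D=0 ZF=0 PC=3
Step 4: PC=3 exec 'JNZ 5'. After: A=3 B=3 C=0 D=0 ZF=0 PC=5
Step 5: PC=5 exec 'ADD D, 5'. After: A=3 B=3 C=0 D=5 ZF=0 PC=6
Step 6: PC=6 exec 'ADD D, 6'. After: A=3 B=3 C=0 D=11 ZF=0 PC=7
Step 7: PC=7 exec 'HALT'. After: A=3 B=3 C=0 D=11 ZF=0 PC=7 HALTED
Total instructions executed: 7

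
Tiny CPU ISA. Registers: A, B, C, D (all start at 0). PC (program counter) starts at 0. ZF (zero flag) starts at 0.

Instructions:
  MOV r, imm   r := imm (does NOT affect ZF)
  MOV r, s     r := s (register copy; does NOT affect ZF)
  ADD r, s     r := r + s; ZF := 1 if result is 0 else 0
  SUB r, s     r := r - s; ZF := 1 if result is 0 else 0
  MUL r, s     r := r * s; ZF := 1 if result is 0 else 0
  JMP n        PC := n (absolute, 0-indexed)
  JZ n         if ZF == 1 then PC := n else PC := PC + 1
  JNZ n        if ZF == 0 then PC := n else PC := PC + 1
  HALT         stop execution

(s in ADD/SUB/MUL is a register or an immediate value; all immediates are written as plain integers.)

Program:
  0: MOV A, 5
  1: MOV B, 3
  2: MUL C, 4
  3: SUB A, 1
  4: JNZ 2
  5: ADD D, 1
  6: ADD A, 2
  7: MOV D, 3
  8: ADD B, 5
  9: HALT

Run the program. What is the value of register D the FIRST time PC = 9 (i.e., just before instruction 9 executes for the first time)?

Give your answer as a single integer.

Step 1: PC=0 exec 'MOV A, 5'. After: A=5 B=0 C=0 D=0 ZF=0 PC=1
Step 2: PC=1 exec 'MOV B, 3'. After: A=5 B=3 C=0 D=0 ZF=0 PC=2
Step 3: PC=2 exec 'MUL C, 4'. After: A=5 B=3 C=0 D=0 ZF=1 PC=3
Step 4: PC=3 exec 'SUB A, 1'. After: A=4 B=3 C=0 D=0 ZF=0 PC=4
Step 5: PC=4 exec 'JNZ 2'. After: A=4 B=3 C=0 D=0 ZF=0 PC=2
Step 6: PC=2 exec 'MUL C, 4'. After: A=4 B=3 C=0 D=0 ZF=1 PC=3
Step 7: PC=3 exec 'SUB A, 1'. After: A=3 B=3 C=0 D=0 ZF=0 PC=4
Step 8: PC=4 exec 'JNZ 2'. After: A=3 B=3 C=0 D=0 ZF=0 PC=2
Step 9: PC=2 exec 'MUL C, 4'. After: A=3 B=3 C=0 D=0 ZF=1 PC=3
Step 10: PC=3 exec 'SUB A, 1'. After: A=2 B=3 C=0 D=0 ZF=0 PC=4
Step 11: PC=4 exec 'JNZ 2'. After: A=2 B=3 C=0 D=0 ZF=0 PC=2
Step 12: PC=2 exec 'MUL C, 4'. After: A=2 B=3 C=0 D=0 ZF=1 PC=3
Step 13: PC=3 exec 'SUB A, 1'. After: A=1 B=3 C=0 D=0 ZF=0 PC=4
Step 14: PC=4 exec 'JNZ 2'. After: A=1 B=3 C=0 D=0 ZF=0 PC=2
Step 15: PC=2 exec 'MUL C, 4'. After: A=1 B=3 C=0 D=0 ZF=1 PC=3
Step 16: PC=3 exec 'SUB A, 1'. After: A=0 B=3 C=0 D=0 ZF=1 PC=4
Step 17: PC=4 exec 'JNZ 2'. After: A=0 B=3 C=0 D=0 ZF=1 PC=5
Step 18: PC=5 exec 'ADD D, 1'. After: A=0 B=3 C=0 D=1 ZF=0 PC=6
Step 19: PC=6 exec 'ADD A, 2'. After: A=2 B=3 C=0 D=1 ZF=0 PC=7
Step 20: PC=7 exec 'MOV D, 3'. After: A=2 B=3 C=0 D=3 ZF=0 PC=8
Step 21: PC=8 exec 'ADD B, 5'. After: A=2 B=8 C=0 D=3 ZF=0 PC=9
First time PC=9: D=3

3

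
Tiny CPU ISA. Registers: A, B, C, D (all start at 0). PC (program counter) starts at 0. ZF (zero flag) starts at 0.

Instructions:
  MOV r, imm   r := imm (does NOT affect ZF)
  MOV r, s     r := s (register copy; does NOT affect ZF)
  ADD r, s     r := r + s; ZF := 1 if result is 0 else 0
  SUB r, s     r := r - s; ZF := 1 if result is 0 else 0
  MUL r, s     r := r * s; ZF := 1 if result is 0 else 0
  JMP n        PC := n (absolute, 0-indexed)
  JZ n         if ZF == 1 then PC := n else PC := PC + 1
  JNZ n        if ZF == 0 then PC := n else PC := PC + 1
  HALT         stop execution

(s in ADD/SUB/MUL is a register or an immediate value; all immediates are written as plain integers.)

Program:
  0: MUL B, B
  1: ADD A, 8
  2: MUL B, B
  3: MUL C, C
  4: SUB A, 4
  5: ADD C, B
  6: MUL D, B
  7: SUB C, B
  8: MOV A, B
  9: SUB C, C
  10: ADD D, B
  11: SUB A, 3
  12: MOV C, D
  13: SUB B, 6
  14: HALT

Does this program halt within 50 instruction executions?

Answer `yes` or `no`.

Answer: yes

Derivation:
Step 1: PC=0 exec 'MUL B, B'. After: A=0 B=0 C=0 D=0 ZF=1 PC=1
Step 2: PC=1 exec 'ADD A, 8'. After: A=8 B=0 C=0 D=0 ZF=0 PC=2
Step 3: PC=2 exec 'MUL B, B'. After: A=8 B=0 C=0 D=0 ZF=1 PC=3
Step 4: PC=3 exec 'MUL C, C'. After: A=8 B=0 C=0 D=0 ZF=1 PC=4
Step 5: PC=4 exec 'SUB A, 4'. After: A=4 B=0 C=0 D=0 ZF=0 PC=5
Step 6: PC=5 exec 'ADD C, B'. After: A=4 B=0 C=0 D=0 ZF=1 PC=6
Step 7: PC=6 exec 'MUL D, B'. After: A=4 B=0 C=0 D=0 ZF=1 PC=7
Step 8: PC=7 exec 'SUB C, B'. After: A=4 B=0 C=0 D=0 ZF=1 PC=8
Step 9: PC=8 exec 'MOV A, B'. After: A=0 B=0 C=0 D=0 ZF=1 PC=9
Step 10: PC=9 exec 'SUB C, C'. After: A=0 B=0 C=0 D=0 ZF=1 PC=10
Step 11: PC=10 exec 'ADD D, B'. After: A=0 B=0 C=0 D=0 ZF=1 PC=11
Step 12: PC=11 exec 'SUB A, 3'. After: A=-3 B=0 C=0 D=0 ZF=0 PC=12
Step 13: PC=12 exec 'MOV C, D'. After: A=-3 B=0 C=0 D=0 ZF=0 PC=13
Step 14: PC=13 exec 'SUB B, 6'. After: A=-3 B=-6 C=0 D=0 ZF=0 PC=14
Step 15: PC=14 exec 'HALT'. After: A=-3 B=-6 C=0 D=0 ZF=0 PC=14 HALTED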